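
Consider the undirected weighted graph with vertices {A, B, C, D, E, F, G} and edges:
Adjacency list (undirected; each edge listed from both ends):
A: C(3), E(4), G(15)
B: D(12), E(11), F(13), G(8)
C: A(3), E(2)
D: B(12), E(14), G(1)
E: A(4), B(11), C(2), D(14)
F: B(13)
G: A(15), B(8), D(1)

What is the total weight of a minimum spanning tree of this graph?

Kruskal: consider edges lightest-first.
D G (1): add. Components now {A} {B} {C} {D,G} {E} {F}
C E (2): add. Components now {A} {B} {C,E} {D,G} {F}
A C (3): add. Components now {A,C,E} {B} {D,G} {F}
A E (4): skip — A and E already connected.
B G (8): add. Components now {A,C,E} {B,D,G} {F}
B E (11): add. Components now {A,B,C,D,E,G} {F}
B D (12): skip — B and D already connected.
B F (13): add. Components now {A,B,C,D,E,F,G}
MST edges: D G, C E, A C, B G, B E, B F; total weight 1+2+3+8+11+13 = 38.

38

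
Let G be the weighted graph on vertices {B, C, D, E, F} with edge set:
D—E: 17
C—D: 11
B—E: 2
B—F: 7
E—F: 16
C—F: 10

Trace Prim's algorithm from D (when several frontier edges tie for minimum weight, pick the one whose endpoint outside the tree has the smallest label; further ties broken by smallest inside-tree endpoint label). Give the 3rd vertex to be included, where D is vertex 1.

F

Prim's algorithm from D:
Step 1: cheapest edge leaving the tree is C—D (11); add C.
Step 2: cheapest edge leaving the tree is C—F (10); add F.
Step 3: cheapest edge leaving the tree is B—F (7); add B.
Step 4: cheapest edge leaving the tree is B—E (2); add E.
Vertex order: D, C, F, B, E. The 3rd vertex is F.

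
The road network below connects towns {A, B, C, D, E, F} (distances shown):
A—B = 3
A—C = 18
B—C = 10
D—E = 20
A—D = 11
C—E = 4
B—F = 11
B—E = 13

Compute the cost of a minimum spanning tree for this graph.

Grow the tree from F using Prim:
Step 1: frontier [B—F 11] → take B—F (11); add B.
Step 2: frontier [A—B 3, B—C 10, B—E 13] → take A—B (3); add A.
Step 3: frontier [A—D 11, A—C 18, B—C 10, B—E 13] → take B—C (10); add C.
Step 4: frontier [A—D 11, B—E 13, C—E 4] → take C—E (4); add E.
Step 5: frontier [A—D 11, D—E 20] → take A—D (11); add D.
MST edges: B—F, A—B, B—C, C—E, A—D; total weight 11+3+10+4+11 = 39.

39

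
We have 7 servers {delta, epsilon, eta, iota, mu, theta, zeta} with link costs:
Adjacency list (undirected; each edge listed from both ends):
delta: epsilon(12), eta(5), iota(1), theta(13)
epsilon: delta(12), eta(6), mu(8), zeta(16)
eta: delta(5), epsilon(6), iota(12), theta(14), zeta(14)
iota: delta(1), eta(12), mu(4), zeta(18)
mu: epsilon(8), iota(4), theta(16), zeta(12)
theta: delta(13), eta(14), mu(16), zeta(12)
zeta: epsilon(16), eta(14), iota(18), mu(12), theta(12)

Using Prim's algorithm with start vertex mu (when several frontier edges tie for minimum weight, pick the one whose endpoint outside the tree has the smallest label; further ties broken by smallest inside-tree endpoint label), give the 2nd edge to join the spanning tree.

Prim's algorithm from mu:
Step 1: cheapest edge leaving the tree is iota—mu (4); add iota.
Step 2: cheapest edge leaving the tree is delta—iota (1); add delta.
Step 3: cheapest edge leaving the tree is delta—eta (5); add eta.
Step 4: cheapest edge leaving the tree is epsilon—eta (6); add epsilon.
Step 5: cheapest edge leaving the tree is mu—zeta (12); add zeta.
Step 6: cheapest edge leaving the tree is theta—zeta (12); add theta.
The 2nd edge added is delta—iota.

delta-iota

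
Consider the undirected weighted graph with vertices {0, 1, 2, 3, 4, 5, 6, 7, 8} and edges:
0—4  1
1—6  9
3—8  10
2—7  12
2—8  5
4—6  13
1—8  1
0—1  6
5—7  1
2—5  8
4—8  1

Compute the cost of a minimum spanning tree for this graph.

36

Sort edges by weight, then run Kruskal:
0—4 (1): add — endpoints in different components.
1—8 (1): add — endpoints in different components.
4—8 (1): add — endpoints in different components.
5—7 (1): add — endpoints in different components.
2—8 (5): add — endpoints in different components.
0—1 (6): skip — 0 and 1 already connected.
2—5 (8): add — endpoints in different components.
1—6 (9): add — endpoints in different components.
3—8 (10): add — endpoints in different components.
MST edges: 0—4, 1—8, 4—8, 5—7, 2—8, 2—5, 1—6, 3—8; total weight 1+1+1+1+5+8+9+10 = 36.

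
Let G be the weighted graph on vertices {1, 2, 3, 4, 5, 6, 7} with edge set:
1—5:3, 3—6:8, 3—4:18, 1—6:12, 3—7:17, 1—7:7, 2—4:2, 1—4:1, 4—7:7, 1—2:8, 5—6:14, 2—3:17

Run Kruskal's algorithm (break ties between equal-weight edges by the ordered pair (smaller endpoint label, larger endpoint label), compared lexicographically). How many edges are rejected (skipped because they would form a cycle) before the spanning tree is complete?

2

Kruskal's algorithm — process edges by increasing weight (ties by edge label):
1—4 (1): add. Components now {1,4} {2} {3} {5} {6} {7}
2—4 (2): add. Components now {1,2,4} {3} {5} {6} {7}
1—5 (3): add. Components now {1,2,4,5} {3} {6} {7}
1—7 (7): add. Components now {1,2,4,5,7} {3} {6}
4—7 (7): skip — 4 and 7 already connected.
1—2 (8): skip — 1 and 2 already connected.
3—6 (8): add. Components now {1,2,4,5,7} {3,6}
1—6 (12): add. Components now {1,2,3,4,5,6,7}
Edges rejected before the tree was complete: 2.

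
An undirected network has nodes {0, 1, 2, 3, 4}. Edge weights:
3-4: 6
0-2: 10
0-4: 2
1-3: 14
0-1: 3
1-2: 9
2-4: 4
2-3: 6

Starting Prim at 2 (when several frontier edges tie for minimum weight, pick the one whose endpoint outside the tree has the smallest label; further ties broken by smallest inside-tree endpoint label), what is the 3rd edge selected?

Prim, starting at 2.
Step 1: frontier [2-4 4, 2-3 6, 1-2 9, 0-2 10] → take 2-4 (4); add 4.
Step 2: frontier [2-3 6, 1-2 9, 0-2 10, 0-4 2, 3-4 6] → take 0-4 (2); add 0.
Step 3: frontier [0-1 3, 2-3 6, 1-2 9, 3-4 6] → take 0-1 (3); add 1.
Step 4: frontier [1-3 14, 2-3 6, 3-4 6] → take 2-3 (6); add 3.
The 3rd edge added is 0-1.

0-1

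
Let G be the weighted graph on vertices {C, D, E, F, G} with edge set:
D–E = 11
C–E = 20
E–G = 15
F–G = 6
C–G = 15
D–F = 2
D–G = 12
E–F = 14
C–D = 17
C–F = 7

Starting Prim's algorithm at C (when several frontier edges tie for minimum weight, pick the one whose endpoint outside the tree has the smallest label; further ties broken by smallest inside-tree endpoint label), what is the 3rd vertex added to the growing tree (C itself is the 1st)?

D

Prim's algorithm from C:
Step 1: cheapest edge leaving the tree is C–F (7); add F.
Step 2: cheapest edge leaving the tree is D–F (2); add D.
Step 3: cheapest edge leaving the tree is F–G (6); add G.
Step 4: cheapest edge leaving the tree is D–E (11); add E.
Vertex order: C, F, D, G, E. The 3rd vertex is D.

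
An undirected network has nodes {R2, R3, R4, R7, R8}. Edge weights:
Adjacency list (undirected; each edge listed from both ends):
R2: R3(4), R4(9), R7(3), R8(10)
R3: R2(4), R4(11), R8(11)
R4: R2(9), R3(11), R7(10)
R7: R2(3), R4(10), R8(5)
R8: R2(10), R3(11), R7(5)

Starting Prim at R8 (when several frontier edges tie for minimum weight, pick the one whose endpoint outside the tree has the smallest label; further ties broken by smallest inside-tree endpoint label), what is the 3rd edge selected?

R2-R3

Prim's algorithm from R8:
Step 1: frontier [R7—R8 5, R2—R8 10, R3—R8 11] → take R7—R8 (5); add R7.
Step 2: frontier [R2—R7 3, R4—R7 10, R2—R8 10, R3—R8 11] → take R2—R7 (3); add R2.
Step 3: frontier [R2—R3 4, R2—R4 9, R4—R7 10, R3—R8 11] → take R2—R3 (4); add R3.
Step 4: frontier [R2—R4 9, R3—R4 11, R4—R7 10] → take R2—R4 (9); add R4.
The 3rd edge added is R2—R3.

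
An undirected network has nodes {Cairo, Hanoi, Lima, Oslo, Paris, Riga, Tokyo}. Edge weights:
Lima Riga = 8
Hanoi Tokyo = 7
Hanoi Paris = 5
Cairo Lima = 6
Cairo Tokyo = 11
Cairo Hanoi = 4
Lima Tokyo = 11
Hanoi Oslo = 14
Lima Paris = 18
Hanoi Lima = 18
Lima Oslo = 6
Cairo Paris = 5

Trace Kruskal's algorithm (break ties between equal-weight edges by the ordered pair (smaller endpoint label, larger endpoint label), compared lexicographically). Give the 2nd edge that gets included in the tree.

Kruskal: consider edges lightest-first.
Cairo Hanoi (4): add. Components now {Cairo,Hanoi} {Lima} {Paris} {Oslo} {Riga} {Tokyo}
Cairo Paris (5): add. Components now {Cairo,Hanoi,Paris} {Lima} {Oslo} {Riga} {Tokyo}
Hanoi Paris (5): skip — Hanoi and Paris already connected.
Cairo Lima (6): add. Components now {Cairo,Hanoi,Lima,Paris} {Oslo} {Riga} {Tokyo}
Lima Oslo (6): add. Components now {Cairo,Hanoi,Lima,Oslo,Paris} {Riga} {Tokyo}
Hanoi Tokyo (7): add. Components now {Cairo,Hanoi,Lima,Oslo,Paris,Tokyo} {Riga}
Lima Riga (8): add. Components now {Cairo,Hanoi,Lima,Oslo,Paris,Riga,Tokyo}
The 2nd edge added is Cairo Paris.

Cairo-Paris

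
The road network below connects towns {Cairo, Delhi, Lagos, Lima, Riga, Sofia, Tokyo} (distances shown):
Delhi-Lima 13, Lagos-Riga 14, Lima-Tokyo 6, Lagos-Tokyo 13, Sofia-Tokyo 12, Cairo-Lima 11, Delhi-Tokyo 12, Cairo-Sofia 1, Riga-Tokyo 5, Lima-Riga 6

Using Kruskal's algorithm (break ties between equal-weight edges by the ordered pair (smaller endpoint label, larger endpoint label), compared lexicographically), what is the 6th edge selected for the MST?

Lagos-Tokyo

Kruskal: consider edges lightest-first.
Cairo-Sofia (1): add — endpoints in different components.
Riga-Tokyo (5): add — endpoints in different components.
Lima-Riga (6): add — endpoints in different components.
Lima-Tokyo (6): skip — Tokyo and Lima already connected.
Cairo-Lima (11): add — endpoints in different components.
Delhi-Tokyo (12): add — endpoints in different components.
Sofia-Tokyo (12): skip — Sofia and Tokyo already connected.
Delhi-Lima (13): skip — Delhi and Lima already connected.
Lagos-Tokyo (13): add — endpoints in different components.
The 6th edge added is Lagos-Tokyo.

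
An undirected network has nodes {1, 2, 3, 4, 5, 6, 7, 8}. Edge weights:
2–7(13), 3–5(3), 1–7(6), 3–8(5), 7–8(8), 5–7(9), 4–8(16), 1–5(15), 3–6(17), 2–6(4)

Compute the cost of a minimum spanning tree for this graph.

55

Sort edges by weight, then run Kruskal:
3–5 (3): add — endpoints in different components.
2–6 (4): add — endpoints in different components.
3–8 (5): add — endpoints in different components.
1–7 (6): add — endpoints in different components.
7–8 (8): add — endpoints in different components.
5–7 (9): skip — 5 and 7 already connected.
2–7 (13): add — endpoints in different components.
1–5 (15): skip — 1 and 5 already connected.
4–8 (16): add — endpoints in different components.
MST edges: 3–5, 2–6, 3–8, 1–7, 7–8, 2–7, 4–8; total weight 3+4+5+6+8+13+16 = 55.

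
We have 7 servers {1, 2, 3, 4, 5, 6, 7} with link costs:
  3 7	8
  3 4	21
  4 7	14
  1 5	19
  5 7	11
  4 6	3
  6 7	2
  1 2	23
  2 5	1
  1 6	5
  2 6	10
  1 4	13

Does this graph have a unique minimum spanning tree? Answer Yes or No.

Kruskal's algorithm — process edges by increasing weight (ties by edge label):
2 5 (1): add — endpoints in different components.
6 7 (2): add — endpoints in different components.
4 6 (3): add — endpoints in different components.
1 6 (5): add — endpoints in different components.
3 7 (8): add — endpoints in different components.
2 6 (10): add — endpoints in different components.
Every non-tree edge has weight strictly greater than the heaviest edge on the tree path between its endpoints, so the MST is unique.

Yes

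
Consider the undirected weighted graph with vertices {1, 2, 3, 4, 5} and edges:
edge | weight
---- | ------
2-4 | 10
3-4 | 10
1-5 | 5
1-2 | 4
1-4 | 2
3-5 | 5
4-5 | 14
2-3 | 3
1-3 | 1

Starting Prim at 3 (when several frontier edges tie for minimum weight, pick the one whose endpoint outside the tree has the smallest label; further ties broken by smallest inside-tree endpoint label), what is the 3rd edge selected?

2-3

Prim, starting at 3.
Step 1: cheapest edge leaving the tree is 1-3 (1); add 1.
Step 2: cheapest edge leaving the tree is 1-4 (2); add 4.
Step 3: cheapest edge leaving the tree is 2-3 (3); add 2.
Step 4: cheapest edge leaving the tree is 1-5 (5); add 5.
The 3rd edge added is 2-3.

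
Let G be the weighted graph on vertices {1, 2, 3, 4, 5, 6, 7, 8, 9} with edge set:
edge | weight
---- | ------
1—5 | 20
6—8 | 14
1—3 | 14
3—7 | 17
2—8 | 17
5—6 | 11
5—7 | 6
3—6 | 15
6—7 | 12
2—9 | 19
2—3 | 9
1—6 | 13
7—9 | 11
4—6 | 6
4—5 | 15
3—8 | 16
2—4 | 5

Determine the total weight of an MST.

75

Prim, starting at 1.
Step 1: cheapest edge leaving the tree is 1—6 (13); add 6.
Step 2: cheapest edge leaving the tree is 4—6 (6); add 4.
Step 3: cheapest edge leaving the tree is 2—4 (5); add 2.
Step 4: cheapest edge leaving the tree is 2—3 (9); add 3.
Step 5: cheapest edge leaving the tree is 5—6 (11); add 5.
Step 6: cheapest edge leaving the tree is 5—7 (6); add 7.
Step 7: cheapest edge leaving the tree is 7—9 (11); add 9.
Step 8: cheapest edge leaving the tree is 6—8 (14); add 8.
MST edges: 1—6, 4—6, 2—4, 2—3, 5—6, 5—7, 7—9, 6—8; total weight 13+6+5+9+11+6+11+14 = 75.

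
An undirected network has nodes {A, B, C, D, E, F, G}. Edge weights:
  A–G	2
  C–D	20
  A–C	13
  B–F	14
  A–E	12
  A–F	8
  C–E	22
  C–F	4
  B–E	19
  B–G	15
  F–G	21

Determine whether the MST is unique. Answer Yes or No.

Kruskal's algorithm — process edges by increasing weight (ties by edge label):
A–G (2): add — endpoints in different components.
C–F (4): add — endpoints in different components.
A–F (8): add — endpoints in different components.
A–E (12): add — endpoints in different components.
A–C (13): skip — A and C already connected.
B–F (14): add — endpoints in different components.
B–G (15): skip — B and G already connected.
B–E (19): skip — B and E already connected.
C–D (20): add — endpoints in different components.
Every non-tree edge has weight strictly greater than the heaviest edge on the tree path between its endpoints, so the MST is unique.

Yes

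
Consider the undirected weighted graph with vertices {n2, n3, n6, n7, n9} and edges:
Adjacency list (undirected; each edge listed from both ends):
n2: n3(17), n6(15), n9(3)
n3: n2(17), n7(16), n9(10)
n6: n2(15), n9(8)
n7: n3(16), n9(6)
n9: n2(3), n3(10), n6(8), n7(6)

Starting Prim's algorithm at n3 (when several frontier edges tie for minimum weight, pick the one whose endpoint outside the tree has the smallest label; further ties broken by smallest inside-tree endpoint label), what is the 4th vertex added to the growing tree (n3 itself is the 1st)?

n7

Prim's algorithm from n3:
Step 1: cheapest edge leaving the tree is n3-n9 (10); add n9.
Step 2: cheapest edge leaving the tree is n2-n9 (3); add n2.
Step 3: cheapest edge leaving the tree is n7-n9 (6); add n7.
Step 4: cheapest edge leaving the tree is n6-n9 (8); add n6.
Vertex order: n3, n9, n2, n7, n6. The 4th vertex is n7.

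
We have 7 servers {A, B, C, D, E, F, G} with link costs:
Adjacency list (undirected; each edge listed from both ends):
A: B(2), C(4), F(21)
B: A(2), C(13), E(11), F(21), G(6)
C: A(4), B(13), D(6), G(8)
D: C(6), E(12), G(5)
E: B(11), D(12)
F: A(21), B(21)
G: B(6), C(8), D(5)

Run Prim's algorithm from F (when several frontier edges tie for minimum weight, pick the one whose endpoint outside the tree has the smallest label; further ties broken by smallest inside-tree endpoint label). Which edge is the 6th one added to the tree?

B-E

Grow the tree from F using Prim:
Step 1: frontier [A—F 21, B—F 21] → take A—F (21); add A.
Step 2: frontier [A—B 2, A—C 4, B—F 21] → take A—B (2); add B.
Step 3: frontier [A—C 4, B—G 6, B—E 11, B—C 13] → take A—C (4); add C.
Step 4: frontier [B—G 6, B—E 11, C—D 6, C—G 8] → take C—D (6); add D.
Step 5: frontier [B—G 6, B—E 11, C—G 8, D—G 5, D—E 12] → take D—G (5); add G.
Step 6: frontier [B—E 11, D—E 12] → take B—E (11); add E.
The 6th edge added is B—E.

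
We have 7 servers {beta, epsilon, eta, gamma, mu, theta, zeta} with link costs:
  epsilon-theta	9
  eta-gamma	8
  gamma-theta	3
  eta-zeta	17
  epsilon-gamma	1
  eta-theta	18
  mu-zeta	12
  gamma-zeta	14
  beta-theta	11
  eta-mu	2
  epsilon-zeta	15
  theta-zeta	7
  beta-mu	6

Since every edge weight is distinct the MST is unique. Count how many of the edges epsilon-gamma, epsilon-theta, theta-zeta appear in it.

2

Kruskal: consider edges lightest-first.
epsilon-gamma (1): add. Components now {theta} {beta} {epsilon,gamma} {zeta} {eta} {mu}
eta-mu (2): add. Components now {theta} {beta} {epsilon,gamma} {zeta} {eta,mu}
gamma-theta (3): add. Components now {epsilon,gamma,theta} {beta} {zeta} {eta,mu}
beta-mu (6): add. Components now {epsilon,gamma,theta} {beta,eta,mu} {zeta}
theta-zeta (7): add. Components now {epsilon,gamma,theta,zeta} {beta,eta,mu}
eta-gamma (8): add. Components now {beta,epsilon,eta,gamma,mu,theta,zeta}
MST edge set: {epsilon-gamma, eta-mu, gamma-theta, beta-mu, theta-zeta, eta-gamma}.
Of the listed edges, {epsilon-gamma, theta-zeta} are in the MST → 2.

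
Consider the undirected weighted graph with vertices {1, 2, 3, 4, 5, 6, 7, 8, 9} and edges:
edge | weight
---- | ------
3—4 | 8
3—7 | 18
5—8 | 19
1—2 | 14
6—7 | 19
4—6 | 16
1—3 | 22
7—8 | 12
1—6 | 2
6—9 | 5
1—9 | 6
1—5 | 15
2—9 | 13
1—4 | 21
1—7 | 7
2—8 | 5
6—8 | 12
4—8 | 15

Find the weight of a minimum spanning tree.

69

Prim's algorithm from 3:
Step 1: cheapest edge leaving the tree is 3—4 (8); add 4.
Step 2: cheapest edge leaving the tree is 4—8 (15); add 8.
Step 3: cheapest edge leaving the tree is 2—8 (5); add 2.
Step 4: cheapest edge leaving the tree is 6—8 (12); add 6.
Step 5: cheapest edge leaving the tree is 1—6 (2); add 1.
Step 6: cheapest edge leaving the tree is 6—9 (5); add 9.
Step 7: cheapest edge leaving the tree is 1—7 (7); add 7.
Step 8: cheapest edge leaving the tree is 1—5 (15); add 5.
MST edges: 3—4, 4—8, 2—8, 6—8, 1—6, 6—9, 1—7, 1—5; total weight 8+15+5+12+2+5+7+15 = 69.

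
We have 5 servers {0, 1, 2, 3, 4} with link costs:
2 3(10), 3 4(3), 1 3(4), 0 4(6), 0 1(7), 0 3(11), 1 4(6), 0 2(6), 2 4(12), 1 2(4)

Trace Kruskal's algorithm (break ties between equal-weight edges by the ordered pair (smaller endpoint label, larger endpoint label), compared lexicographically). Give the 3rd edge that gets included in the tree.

Kruskal's algorithm — process edges by increasing weight (ties by edge label):
3 4 (3): add — endpoints in different components.
1 2 (4): add — endpoints in different components.
1 3 (4): add — endpoints in different components.
0 2 (6): add — endpoints in different components.
The 3rd edge added is 1 3.

1-3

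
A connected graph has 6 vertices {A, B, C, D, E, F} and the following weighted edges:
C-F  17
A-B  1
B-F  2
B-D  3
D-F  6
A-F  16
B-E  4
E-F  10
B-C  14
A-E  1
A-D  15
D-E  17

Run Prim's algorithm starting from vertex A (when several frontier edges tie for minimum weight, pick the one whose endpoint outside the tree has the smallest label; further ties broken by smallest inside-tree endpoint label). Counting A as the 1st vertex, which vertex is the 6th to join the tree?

C

Prim's algorithm from A:
Step 1: frontier [A-B 1, A-E 1, A-D 15, A-F 16] → take A-B (1); add B.
Step 2: frontier [A-E 1, A-D 15, A-F 16, B-F 2, B-D 3, B-E 4, B-C 14] → take A-E (1); add E.
Step 3: frontier [A-D 15, A-F 16, B-F 2, B-D 3, B-C 14, E-F 10, D-E 17] → take B-F (2); add F.
Step 4: frontier [A-D 15, B-D 3, B-C 14, D-E 17, D-F 6, C-F 17] → take B-D (3); add D.
Step 5: frontier [B-C 14, C-F 17] → take B-C (14); add C.
Vertex order: A, B, E, F, D, C. The 6th vertex is C.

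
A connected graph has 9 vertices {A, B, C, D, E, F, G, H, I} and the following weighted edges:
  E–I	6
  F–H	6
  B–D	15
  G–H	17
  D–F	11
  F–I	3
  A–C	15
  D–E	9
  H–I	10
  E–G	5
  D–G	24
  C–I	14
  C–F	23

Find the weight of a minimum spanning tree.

Kruskal's algorithm — process edges by increasing weight (ties by edge label):
F–I (3): add — endpoints in different components.
E–G (5): add — endpoints in different components.
E–I (6): add — endpoints in different components.
F–H (6): add — endpoints in different components.
D–E (9): add — endpoints in different components.
H–I (10): skip — H and I already connected.
D–F (11): skip — D and F already connected.
C–I (14): add — endpoints in different components.
A–C (15): add — endpoints in different components.
B–D (15): add — endpoints in different components.
MST edges: F–I, E–G, E–I, F–H, D–E, C–I, A–C, B–D; total weight 3+5+6+6+9+14+15+15 = 73.

73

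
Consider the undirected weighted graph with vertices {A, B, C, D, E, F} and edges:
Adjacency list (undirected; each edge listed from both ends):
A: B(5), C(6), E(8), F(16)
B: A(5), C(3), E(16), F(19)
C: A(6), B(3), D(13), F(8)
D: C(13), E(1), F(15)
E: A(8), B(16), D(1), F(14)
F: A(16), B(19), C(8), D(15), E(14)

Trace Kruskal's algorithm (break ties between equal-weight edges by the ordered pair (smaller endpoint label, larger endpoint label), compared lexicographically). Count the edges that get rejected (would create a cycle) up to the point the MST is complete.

1

Kruskal: consider edges lightest-first.
D—E (1): add — endpoints in different components.
B—C (3): add — endpoints in different components.
A—B (5): add — endpoints in different components.
A—C (6): skip — A and C already connected.
A—E (8): add — endpoints in different components.
C—F (8): add — endpoints in different components.
Edges rejected before the tree was complete: 1.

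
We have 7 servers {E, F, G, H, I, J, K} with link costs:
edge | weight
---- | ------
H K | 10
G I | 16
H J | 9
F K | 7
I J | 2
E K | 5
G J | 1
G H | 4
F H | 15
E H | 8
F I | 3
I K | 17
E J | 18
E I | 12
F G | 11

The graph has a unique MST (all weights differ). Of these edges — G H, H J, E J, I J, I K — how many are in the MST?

2

Kruskal's algorithm — process edges by increasing weight (ties by edge label):
G J (1): add. Components now {E} {F} {G,J} {H} {I} {K}
I J (2): add. Components now {E} {F} {G,I,J} {H} {K}
F I (3): add. Components now {E} {F,G,I,J} {H} {K}
G H (4): add. Components now {E} {F,G,H,I,J} {K}
E K (5): add. Components now {E,K} {F,G,H,I,J}
F K (7): add. Components now {E,F,G,H,I,J,K}
MST edge set: {G J, I J, F I, G H, E K, F K}.
Of the listed edges, {G H, I J} are in the MST → 2.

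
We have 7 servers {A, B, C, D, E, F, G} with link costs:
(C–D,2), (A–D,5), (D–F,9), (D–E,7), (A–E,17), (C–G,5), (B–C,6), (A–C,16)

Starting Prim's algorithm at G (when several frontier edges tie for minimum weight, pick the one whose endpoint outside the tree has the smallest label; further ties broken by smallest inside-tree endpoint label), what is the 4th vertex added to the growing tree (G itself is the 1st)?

A

Grow the tree from G using Prim:
Step 1: cheapest edge leaving the tree is C–G (5); add C.
Step 2: cheapest edge leaving the tree is C–D (2); add D.
Step 3: cheapest edge leaving the tree is A–D (5); add A.
Step 4: cheapest edge leaving the tree is B–C (6); add B.
Step 5: cheapest edge leaving the tree is D–E (7); add E.
Step 6: cheapest edge leaving the tree is D–F (9); add F.
Vertex order: G, C, D, A, B, E, F. The 4th vertex is A.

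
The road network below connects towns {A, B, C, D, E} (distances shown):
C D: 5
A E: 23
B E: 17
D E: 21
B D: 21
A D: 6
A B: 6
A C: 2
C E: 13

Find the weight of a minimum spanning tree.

26

Prim's algorithm from D:
Step 1: frontier [C D 5, A D 6, B D 21, D E 21] → take C D (5); add C.
Step 2: frontier [A C 2, C E 13, A D 6, B D 21, D E 21] → take A C (2); add A.
Step 3: frontier [A B 6, A E 23, C E 13, B D 21, D E 21] → take A B (6); add B.
Step 4: frontier [A E 23, B E 17, C E 13, D E 21] → take C E (13); add E.
MST edges: C D, A C, A B, C E; total weight 5+2+6+13 = 26.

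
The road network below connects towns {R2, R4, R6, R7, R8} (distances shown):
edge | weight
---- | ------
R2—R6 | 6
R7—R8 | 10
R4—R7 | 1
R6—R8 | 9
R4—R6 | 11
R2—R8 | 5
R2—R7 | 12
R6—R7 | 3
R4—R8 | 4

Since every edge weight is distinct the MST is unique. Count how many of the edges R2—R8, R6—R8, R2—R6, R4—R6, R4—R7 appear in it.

2

Sort edges by weight, then run Kruskal:
R4—R7 (1): add. Components now {R4,R7} {R8} {R6} {R2}
R6—R7 (3): add. Components now {R4,R6,R7} {R8} {R2}
R4—R8 (4): add. Components now {R4,R6,R7,R8} {R2}
R2—R8 (5): add. Components now {R2,R4,R6,R7,R8}
MST edge set: {R4—R7, R6—R7, R4—R8, R2—R8}.
Of the listed edges, {R2—R8, R4—R7} are in the MST → 2.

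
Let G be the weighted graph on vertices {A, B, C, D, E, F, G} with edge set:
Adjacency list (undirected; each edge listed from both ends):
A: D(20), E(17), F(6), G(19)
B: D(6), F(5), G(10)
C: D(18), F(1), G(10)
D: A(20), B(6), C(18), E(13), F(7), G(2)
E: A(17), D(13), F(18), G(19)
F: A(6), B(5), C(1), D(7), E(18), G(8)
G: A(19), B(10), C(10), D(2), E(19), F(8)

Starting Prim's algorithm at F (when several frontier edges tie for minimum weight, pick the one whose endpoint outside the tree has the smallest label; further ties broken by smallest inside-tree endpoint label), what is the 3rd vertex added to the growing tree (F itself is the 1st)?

Prim's algorithm from F:
Step 1: cheapest edge leaving the tree is C–F (1); add C.
Step 2: cheapest edge leaving the tree is B–F (5); add B.
Step 3: cheapest edge leaving the tree is A–F (6); add A.
Step 4: cheapest edge leaving the tree is B–D (6); add D.
Step 5: cheapest edge leaving the tree is D–G (2); add G.
Step 6: cheapest edge leaving the tree is D–E (13); add E.
Vertex order: F, C, B, A, D, G, E. The 3rd vertex is B.

B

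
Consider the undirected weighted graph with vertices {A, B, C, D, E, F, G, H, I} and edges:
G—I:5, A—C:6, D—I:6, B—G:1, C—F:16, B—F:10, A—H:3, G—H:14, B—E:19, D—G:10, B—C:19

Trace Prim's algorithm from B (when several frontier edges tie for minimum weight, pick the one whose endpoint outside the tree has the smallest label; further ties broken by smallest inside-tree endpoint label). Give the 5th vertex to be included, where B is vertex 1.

F

Prim, starting at B.
Step 1: frontier [B—G 1, B—F 10, B—C 19, B—E 19] → take B—G (1); add G.
Step 2: frontier [B—F 10, B—C 19, B—E 19, G—I 5, D—G 10, G—H 14] → take G—I (5); add I.
Step 3: frontier [B—F 10, B—C 19, B—E 19, D—G 10, G—H 14, D—I 6] → take D—I (6); add D.
Step 4: frontier [B—F 10, B—C 19, B—E 19, G—H 14] → take B—F (10); add F.
Step 5: frontier [B—C 19, B—E 19, C—F 16, G—H 14] → take G—H (14); add H.
Step 6: frontier [B—C 19, B—E 19, C—F 16, A—H 3] → take A—H (3); add A.
Step 7: frontier [A—C 6, B—C 19, B—E 19, C—F 16] → take A—C (6); add C.
Step 8: frontier [B—E 19] → take B—E (19); add E.
Vertex order: B, G, I, D, F, H, A, C, E. The 5th vertex is F.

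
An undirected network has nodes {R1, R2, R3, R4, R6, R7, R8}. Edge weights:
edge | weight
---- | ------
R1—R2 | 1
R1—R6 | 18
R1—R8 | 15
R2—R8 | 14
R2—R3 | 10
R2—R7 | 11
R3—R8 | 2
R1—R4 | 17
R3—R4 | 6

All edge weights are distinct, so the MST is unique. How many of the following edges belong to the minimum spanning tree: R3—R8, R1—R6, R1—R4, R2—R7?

Kruskal: consider edges lightest-first.
R1—R2 (1): add — endpoints in different components.
R3—R8 (2): add — endpoints in different components.
R3—R4 (6): add — endpoints in different components.
R2—R3 (10): add — endpoints in different components.
R2—R7 (11): add — endpoints in different components.
R2—R8 (14): skip — R2 and R8 already connected.
R1—R8 (15): skip — R8 and R1 already connected.
R1—R4 (17): skip — R1 and R4 already connected.
R1—R6 (18): add — endpoints in different components.
MST edge set: {R1—R2, R3—R8, R3—R4, R2—R3, R2—R7, R1—R6}.
Of the listed edges, {R3—R8, R1—R6, R2—R7} are in the MST → 3.

3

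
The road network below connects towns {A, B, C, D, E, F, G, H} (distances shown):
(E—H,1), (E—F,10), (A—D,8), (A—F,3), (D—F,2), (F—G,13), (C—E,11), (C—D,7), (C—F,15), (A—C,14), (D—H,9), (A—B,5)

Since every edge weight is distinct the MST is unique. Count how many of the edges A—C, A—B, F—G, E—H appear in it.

Kruskal: consider edges lightest-first.
E—H (1): add — endpoints in different components.
D—F (2): add — endpoints in different components.
A—F (3): add — endpoints in different components.
A—B (5): add — endpoints in different components.
C—D (7): add — endpoints in different components.
A—D (8): skip — A and D already connected.
D—H (9): add — endpoints in different components.
E—F (10): skip — E and F already connected.
C—E (11): skip — C and E already connected.
F—G (13): add — endpoints in different components.
MST edge set: {E—H, D—F, A—F, A—B, C—D, D—H, F—G}.
Of the listed edges, {A—B, F—G, E—H} are in the MST → 3.

3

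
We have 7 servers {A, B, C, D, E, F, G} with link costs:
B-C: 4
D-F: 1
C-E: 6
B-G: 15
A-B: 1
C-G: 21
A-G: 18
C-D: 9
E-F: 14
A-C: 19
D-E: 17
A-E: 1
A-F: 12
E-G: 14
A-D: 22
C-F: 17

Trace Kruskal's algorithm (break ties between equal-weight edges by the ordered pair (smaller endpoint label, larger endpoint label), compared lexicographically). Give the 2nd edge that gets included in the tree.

Sort edges by weight, then run Kruskal:
A-B (1): add. Components now {A,B} {C} {D} {E} {F} {G}
A-E (1): add. Components now {A,B,E} {C} {D} {F} {G}
D-F (1): add. Components now {A,B,E} {C} {D,F} {G}
B-C (4): add. Components now {A,B,C,E} {D,F} {G}
C-E (6): skip — C and E already connected.
C-D (9): add. Components now {A,B,C,D,E,F} {G}
A-F (12): skip — A and F already connected.
E-F (14): skip — E and F already connected.
E-G (14): add. Components now {A,B,C,D,E,F,G}
The 2nd edge added is A-E.

A-E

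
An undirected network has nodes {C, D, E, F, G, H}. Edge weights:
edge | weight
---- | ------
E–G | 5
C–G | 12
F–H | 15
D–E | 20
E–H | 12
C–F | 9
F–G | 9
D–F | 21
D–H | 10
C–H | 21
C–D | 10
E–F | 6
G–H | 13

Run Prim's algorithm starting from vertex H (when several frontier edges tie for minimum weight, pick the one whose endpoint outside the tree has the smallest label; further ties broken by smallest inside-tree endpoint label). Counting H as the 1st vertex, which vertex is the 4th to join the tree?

F

Prim's algorithm from H:
Step 1: cheapest edge leaving the tree is D–H (10); add D.
Step 2: cheapest edge leaving the tree is C–D (10); add C.
Step 3: cheapest edge leaving the tree is C–F (9); add F.
Step 4: cheapest edge leaving the tree is E–F (6); add E.
Step 5: cheapest edge leaving the tree is E–G (5); add G.
Vertex order: H, D, C, F, E, G. The 4th vertex is F.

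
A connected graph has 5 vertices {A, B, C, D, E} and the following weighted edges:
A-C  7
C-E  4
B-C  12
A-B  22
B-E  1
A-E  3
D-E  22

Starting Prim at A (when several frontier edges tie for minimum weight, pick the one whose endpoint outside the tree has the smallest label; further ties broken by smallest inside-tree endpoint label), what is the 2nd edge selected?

B-E

Grow the tree from A using Prim:
Step 1: frontier [A-E 3, A-C 7, A-B 22] → take A-E (3); add E.
Step 2: frontier [A-C 7, A-B 22, B-E 1, C-E 4, D-E 22] → take B-E (1); add B.
Step 3: frontier [A-C 7, B-C 12, C-E 4, D-E 22] → take C-E (4); add C.
Step 4: frontier [D-E 22] → take D-E (22); add D.
The 2nd edge added is B-E.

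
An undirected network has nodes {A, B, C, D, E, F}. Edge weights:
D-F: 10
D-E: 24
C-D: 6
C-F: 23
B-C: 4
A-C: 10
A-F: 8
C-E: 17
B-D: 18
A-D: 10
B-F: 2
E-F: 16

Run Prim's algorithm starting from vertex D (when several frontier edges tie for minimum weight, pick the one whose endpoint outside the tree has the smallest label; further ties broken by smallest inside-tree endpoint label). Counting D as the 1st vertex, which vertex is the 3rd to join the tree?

B

Grow the tree from D using Prim:
Step 1: cheapest edge leaving the tree is C-D (6); add C.
Step 2: cheapest edge leaving the tree is B-C (4); add B.
Step 3: cheapest edge leaving the tree is B-F (2); add F.
Step 4: cheapest edge leaving the tree is A-F (8); add A.
Step 5: cheapest edge leaving the tree is E-F (16); add E.
Vertex order: D, C, B, F, A, E. The 3rd vertex is B.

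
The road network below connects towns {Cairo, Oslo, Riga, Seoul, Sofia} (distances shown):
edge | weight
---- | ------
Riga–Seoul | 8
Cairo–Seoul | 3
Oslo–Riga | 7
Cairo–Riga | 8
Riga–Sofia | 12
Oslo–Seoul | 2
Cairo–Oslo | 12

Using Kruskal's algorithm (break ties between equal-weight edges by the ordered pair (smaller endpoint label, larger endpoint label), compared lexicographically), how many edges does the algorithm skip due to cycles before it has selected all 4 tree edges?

3

Kruskal's algorithm — process edges by increasing weight (ties by edge label):
Oslo–Seoul (2): add. Components now {Cairo} {Oslo,Seoul} {Riga} {Sofia}
Cairo–Seoul (3): add. Components now {Cairo,Oslo,Seoul} {Riga} {Sofia}
Oslo–Riga (7): add. Components now {Cairo,Oslo,Riga,Seoul} {Sofia}
Cairo–Riga (8): skip — Cairo and Riga already connected.
Riga–Seoul (8): skip — Seoul and Riga already connected.
Cairo–Oslo (12): skip — Cairo and Oslo already connected.
Riga–Sofia (12): add. Components now {Cairo,Oslo,Riga,Seoul,Sofia}
Edges rejected before the tree was complete: 3.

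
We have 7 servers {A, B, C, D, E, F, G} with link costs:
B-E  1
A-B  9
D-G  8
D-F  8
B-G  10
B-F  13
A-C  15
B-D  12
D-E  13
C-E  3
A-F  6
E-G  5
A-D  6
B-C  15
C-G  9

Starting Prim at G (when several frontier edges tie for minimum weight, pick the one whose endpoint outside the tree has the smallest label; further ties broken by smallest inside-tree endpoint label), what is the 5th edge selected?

A-D

Grow the tree from G using Prim:
Step 1: cheapest edge leaving the tree is E-G (5); add E.
Step 2: cheapest edge leaving the tree is B-E (1); add B.
Step 3: cheapest edge leaving the tree is C-E (3); add C.
Step 4: cheapest edge leaving the tree is D-G (8); add D.
Step 5: cheapest edge leaving the tree is A-D (6); add A.
Step 6: cheapest edge leaving the tree is A-F (6); add F.
The 5th edge added is A-D.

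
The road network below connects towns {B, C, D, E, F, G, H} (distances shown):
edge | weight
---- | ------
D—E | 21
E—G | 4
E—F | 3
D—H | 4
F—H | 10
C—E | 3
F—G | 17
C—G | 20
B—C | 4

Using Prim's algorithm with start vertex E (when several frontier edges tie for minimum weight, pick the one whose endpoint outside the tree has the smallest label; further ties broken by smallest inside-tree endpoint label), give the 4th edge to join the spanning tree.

Grow the tree from E using Prim:
Step 1: frontier [C—E 3, E—F 3, E—G 4, D—E 21] → take C—E (3); add C.
Step 2: frontier [B—C 4, C—G 20, E—F 3, E—G 4, D—E 21] → take E—F (3); add F.
Step 3: frontier [B—C 4, C—G 20, E—G 4, D—E 21, F—H 10, F—G 17] → take B—C (4); add B.
Step 4: frontier [C—G 20, E—G 4, D—E 21, F—H 10, F—G 17] → take E—G (4); add G.
Step 5: frontier [D—E 21, F—H 10] → take F—H (10); add H.
Step 6: frontier [D—E 21, D—H 4] → take D—H (4); add D.
The 4th edge added is E—G.

E-G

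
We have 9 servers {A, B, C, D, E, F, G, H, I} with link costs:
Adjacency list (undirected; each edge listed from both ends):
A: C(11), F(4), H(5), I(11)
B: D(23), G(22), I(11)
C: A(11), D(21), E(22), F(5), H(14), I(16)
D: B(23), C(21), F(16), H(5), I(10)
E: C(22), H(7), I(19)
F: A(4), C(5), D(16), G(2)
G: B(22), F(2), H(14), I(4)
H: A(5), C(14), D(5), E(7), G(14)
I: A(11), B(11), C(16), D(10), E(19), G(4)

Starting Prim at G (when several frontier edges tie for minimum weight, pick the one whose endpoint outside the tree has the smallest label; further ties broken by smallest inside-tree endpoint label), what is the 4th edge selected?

Prim's algorithm from G:
Step 1: cheapest edge leaving the tree is F G (2); add F.
Step 2: cheapest edge leaving the tree is A F (4); add A.
Step 3: cheapest edge leaving the tree is G I (4); add I.
Step 4: cheapest edge leaving the tree is C F (5); add C.
Step 5: cheapest edge leaving the tree is A H (5); add H.
Step 6: cheapest edge leaving the tree is D H (5); add D.
Step 7: cheapest edge leaving the tree is E H (7); add E.
Step 8: cheapest edge leaving the tree is B I (11); add B.
The 4th edge added is C F.

C-F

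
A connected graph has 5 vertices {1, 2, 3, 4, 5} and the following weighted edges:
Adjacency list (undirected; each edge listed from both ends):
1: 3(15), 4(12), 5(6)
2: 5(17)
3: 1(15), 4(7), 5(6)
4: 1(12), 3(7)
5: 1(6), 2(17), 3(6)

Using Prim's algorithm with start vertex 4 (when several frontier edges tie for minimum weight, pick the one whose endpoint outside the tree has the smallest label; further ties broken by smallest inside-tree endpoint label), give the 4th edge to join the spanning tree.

2-5

Prim, starting at 4.
Step 1: frontier [3-4 7, 1-4 12] → take 3-4 (7); add 3.
Step 2: frontier [3-5 6, 1-3 15, 1-4 12] → take 3-5 (6); add 5.
Step 3: frontier [1-3 15, 1-4 12, 1-5 6, 2-5 17] → take 1-5 (6); add 1.
Step 4: frontier [2-5 17] → take 2-5 (17); add 2.
The 4th edge added is 2-5.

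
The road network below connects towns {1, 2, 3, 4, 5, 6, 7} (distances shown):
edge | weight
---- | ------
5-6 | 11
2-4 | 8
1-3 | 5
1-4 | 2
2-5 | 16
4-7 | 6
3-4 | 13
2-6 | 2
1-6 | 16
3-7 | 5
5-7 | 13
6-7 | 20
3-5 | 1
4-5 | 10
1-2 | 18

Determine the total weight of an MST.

23

Prim, starting at 4.
Step 1: cheapest edge leaving the tree is 1-4 (2); add 1.
Step 2: cheapest edge leaving the tree is 1-3 (5); add 3.
Step 3: cheapest edge leaving the tree is 3-5 (1); add 5.
Step 4: cheapest edge leaving the tree is 3-7 (5); add 7.
Step 5: cheapest edge leaving the tree is 2-4 (8); add 2.
Step 6: cheapest edge leaving the tree is 2-6 (2); add 6.
MST edges: 1-4, 1-3, 3-5, 3-7, 2-4, 2-6; total weight 2+5+1+5+8+2 = 23.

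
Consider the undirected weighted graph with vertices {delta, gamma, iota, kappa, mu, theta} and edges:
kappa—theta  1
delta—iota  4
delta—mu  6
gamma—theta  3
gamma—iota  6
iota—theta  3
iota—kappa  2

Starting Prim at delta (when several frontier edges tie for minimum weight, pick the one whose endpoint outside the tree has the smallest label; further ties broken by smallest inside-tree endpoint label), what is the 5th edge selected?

Prim, starting at delta.
Step 1: frontier [delta—iota 4, delta—mu 6] → take delta—iota (4); add iota.
Step 2: frontier [delta—mu 6, iota—kappa 2, iota—theta 3, gamma—iota 6] → take iota—kappa (2); add kappa.
Step 3: frontier [delta—mu 6, iota—theta 3, gamma—iota 6, kappa—theta 1] → take kappa—theta (1); add theta.
Step 4: frontier [delta—mu 6, gamma—iota 6, gamma—theta 3] → take gamma—theta (3); add gamma.
Step 5: frontier [delta—mu 6] → take delta—mu (6); add mu.
The 5th edge added is delta—mu.

delta-mu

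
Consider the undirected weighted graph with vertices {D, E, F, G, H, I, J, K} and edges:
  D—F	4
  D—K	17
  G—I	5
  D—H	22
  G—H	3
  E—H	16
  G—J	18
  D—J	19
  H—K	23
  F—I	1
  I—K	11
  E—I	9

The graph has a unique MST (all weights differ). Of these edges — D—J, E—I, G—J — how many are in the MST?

Sort edges by weight, then run Kruskal:
F—I (1): add — endpoints in different components.
G—H (3): add — endpoints in different components.
D—F (4): add — endpoints in different components.
G—I (5): add — endpoints in different components.
E—I (9): add — endpoints in different components.
I—K (11): add — endpoints in different components.
E—H (16): skip — E and H already connected.
D—K (17): skip — D and K already connected.
G—J (18): add — endpoints in different components.
MST edge set: {F—I, G—H, D—F, G—I, E—I, I—K, G—J}.
Of the listed edges, {E—I, G—J} are in the MST → 2.

2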